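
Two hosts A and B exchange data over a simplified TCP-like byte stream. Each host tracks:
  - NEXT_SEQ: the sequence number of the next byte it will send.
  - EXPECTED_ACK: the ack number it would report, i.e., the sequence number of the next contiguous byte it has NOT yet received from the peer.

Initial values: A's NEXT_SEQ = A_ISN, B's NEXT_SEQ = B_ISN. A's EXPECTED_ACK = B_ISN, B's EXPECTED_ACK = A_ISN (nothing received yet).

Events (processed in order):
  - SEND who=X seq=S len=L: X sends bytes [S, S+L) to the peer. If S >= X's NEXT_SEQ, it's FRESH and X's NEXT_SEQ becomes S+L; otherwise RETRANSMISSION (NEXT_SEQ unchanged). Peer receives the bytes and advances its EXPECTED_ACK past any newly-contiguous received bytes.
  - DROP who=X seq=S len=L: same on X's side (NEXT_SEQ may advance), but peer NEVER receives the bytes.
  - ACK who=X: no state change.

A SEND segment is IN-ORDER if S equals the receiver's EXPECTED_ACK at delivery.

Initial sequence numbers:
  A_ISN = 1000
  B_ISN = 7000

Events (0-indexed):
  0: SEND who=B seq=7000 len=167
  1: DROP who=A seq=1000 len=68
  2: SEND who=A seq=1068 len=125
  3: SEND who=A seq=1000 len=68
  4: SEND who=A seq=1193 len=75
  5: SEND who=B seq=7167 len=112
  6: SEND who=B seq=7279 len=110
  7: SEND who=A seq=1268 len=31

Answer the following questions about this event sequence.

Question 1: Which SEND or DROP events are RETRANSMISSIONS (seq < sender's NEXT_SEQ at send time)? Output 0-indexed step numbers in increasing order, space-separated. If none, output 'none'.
Step 0: SEND seq=7000 -> fresh
Step 1: DROP seq=1000 -> fresh
Step 2: SEND seq=1068 -> fresh
Step 3: SEND seq=1000 -> retransmit
Step 4: SEND seq=1193 -> fresh
Step 5: SEND seq=7167 -> fresh
Step 6: SEND seq=7279 -> fresh
Step 7: SEND seq=1268 -> fresh

Answer: 3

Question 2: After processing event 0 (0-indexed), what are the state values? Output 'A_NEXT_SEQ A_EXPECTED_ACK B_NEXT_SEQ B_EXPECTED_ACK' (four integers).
After event 0: A_seq=1000 A_ack=7167 B_seq=7167 B_ack=1000

1000 7167 7167 1000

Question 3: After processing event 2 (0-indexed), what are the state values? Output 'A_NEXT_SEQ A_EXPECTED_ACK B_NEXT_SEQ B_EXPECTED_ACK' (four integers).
After event 0: A_seq=1000 A_ack=7167 B_seq=7167 B_ack=1000
After event 1: A_seq=1068 A_ack=7167 B_seq=7167 B_ack=1000
After event 2: A_seq=1193 A_ack=7167 B_seq=7167 B_ack=1000

1193 7167 7167 1000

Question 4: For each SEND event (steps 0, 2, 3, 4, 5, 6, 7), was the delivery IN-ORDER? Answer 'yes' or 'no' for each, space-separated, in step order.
Step 0: SEND seq=7000 -> in-order
Step 2: SEND seq=1068 -> out-of-order
Step 3: SEND seq=1000 -> in-order
Step 4: SEND seq=1193 -> in-order
Step 5: SEND seq=7167 -> in-order
Step 6: SEND seq=7279 -> in-order
Step 7: SEND seq=1268 -> in-order

Answer: yes no yes yes yes yes yes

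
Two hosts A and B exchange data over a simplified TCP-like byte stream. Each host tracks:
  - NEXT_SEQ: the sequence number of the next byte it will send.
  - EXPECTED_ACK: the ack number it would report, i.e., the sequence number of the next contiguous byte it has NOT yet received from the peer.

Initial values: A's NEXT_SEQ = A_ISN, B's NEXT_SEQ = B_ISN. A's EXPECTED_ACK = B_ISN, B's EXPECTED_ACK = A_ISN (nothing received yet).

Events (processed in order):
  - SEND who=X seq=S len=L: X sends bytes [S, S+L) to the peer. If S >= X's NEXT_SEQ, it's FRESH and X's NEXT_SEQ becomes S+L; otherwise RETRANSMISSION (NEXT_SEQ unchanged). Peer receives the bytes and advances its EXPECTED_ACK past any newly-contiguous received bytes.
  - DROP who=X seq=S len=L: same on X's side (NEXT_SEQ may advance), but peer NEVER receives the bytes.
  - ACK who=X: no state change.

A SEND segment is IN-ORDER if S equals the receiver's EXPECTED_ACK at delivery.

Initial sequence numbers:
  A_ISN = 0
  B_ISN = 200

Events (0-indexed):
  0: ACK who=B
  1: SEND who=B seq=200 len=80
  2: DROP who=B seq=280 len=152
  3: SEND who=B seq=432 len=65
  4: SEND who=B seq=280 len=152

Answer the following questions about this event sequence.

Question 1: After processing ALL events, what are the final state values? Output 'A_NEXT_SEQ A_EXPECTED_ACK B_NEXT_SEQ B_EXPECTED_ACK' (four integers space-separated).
After event 0: A_seq=0 A_ack=200 B_seq=200 B_ack=0
After event 1: A_seq=0 A_ack=280 B_seq=280 B_ack=0
After event 2: A_seq=0 A_ack=280 B_seq=432 B_ack=0
After event 3: A_seq=0 A_ack=280 B_seq=497 B_ack=0
After event 4: A_seq=0 A_ack=497 B_seq=497 B_ack=0

Answer: 0 497 497 0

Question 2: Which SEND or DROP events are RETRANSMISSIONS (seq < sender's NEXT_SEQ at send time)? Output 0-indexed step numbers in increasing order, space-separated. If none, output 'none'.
Step 1: SEND seq=200 -> fresh
Step 2: DROP seq=280 -> fresh
Step 3: SEND seq=432 -> fresh
Step 4: SEND seq=280 -> retransmit

Answer: 4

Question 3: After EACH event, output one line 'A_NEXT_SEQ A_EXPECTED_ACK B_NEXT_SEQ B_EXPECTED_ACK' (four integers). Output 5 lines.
0 200 200 0
0 280 280 0
0 280 432 0
0 280 497 0
0 497 497 0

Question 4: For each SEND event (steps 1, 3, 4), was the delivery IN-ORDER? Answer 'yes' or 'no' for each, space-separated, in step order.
Answer: yes no yes

Derivation:
Step 1: SEND seq=200 -> in-order
Step 3: SEND seq=432 -> out-of-order
Step 4: SEND seq=280 -> in-order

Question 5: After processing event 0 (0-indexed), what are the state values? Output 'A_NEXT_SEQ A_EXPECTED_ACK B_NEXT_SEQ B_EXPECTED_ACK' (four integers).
After event 0: A_seq=0 A_ack=200 B_seq=200 B_ack=0

0 200 200 0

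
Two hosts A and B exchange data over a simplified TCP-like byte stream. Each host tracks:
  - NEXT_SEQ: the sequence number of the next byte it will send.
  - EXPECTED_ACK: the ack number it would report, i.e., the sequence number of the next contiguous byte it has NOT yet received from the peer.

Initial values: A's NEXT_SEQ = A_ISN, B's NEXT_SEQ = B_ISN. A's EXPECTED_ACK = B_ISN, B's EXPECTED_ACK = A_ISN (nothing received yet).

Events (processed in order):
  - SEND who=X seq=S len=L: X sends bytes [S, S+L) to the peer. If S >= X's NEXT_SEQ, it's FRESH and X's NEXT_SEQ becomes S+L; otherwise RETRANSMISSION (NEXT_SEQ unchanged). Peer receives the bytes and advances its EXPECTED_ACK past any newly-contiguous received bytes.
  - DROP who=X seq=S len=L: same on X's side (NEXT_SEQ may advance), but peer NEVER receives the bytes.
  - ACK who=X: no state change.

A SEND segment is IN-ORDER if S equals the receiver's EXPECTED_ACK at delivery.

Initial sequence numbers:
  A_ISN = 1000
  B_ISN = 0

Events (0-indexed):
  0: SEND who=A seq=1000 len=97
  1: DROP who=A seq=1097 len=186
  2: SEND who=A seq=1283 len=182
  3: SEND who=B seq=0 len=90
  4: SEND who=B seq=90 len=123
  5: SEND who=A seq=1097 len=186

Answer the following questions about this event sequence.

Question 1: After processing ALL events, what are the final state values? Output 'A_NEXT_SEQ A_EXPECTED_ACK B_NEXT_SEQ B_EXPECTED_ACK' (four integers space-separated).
Answer: 1465 213 213 1465

Derivation:
After event 0: A_seq=1097 A_ack=0 B_seq=0 B_ack=1097
After event 1: A_seq=1283 A_ack=0 B_seq=0 B_ack=1097
After event 2: A_seq=1465 A_ack=0 B_seq=0 B_ack=1097
After event 3: A_seq=1465 A_ack=90 B_seq=90 B_ack=1097
After event 4: A_seq=1465 A_ack=213 B_seq=213 B_ack=1097
After event 5: A_seq=1465 A_ack=213 B_seq=213 B_ack=1465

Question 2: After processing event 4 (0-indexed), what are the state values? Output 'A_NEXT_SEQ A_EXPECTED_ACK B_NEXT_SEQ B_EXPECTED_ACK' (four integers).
After event 0: A_seq=1097 A_ack=0 B_seq=0 B_ack=1097
After event 1: A_seq=1283 A_ack=0 B_seq=0 B_ack=1097
After event 2: A_seq=1465 A_ack=0 B_seq=0 B_ack=1097
After event 3: A_seq=1465 A_ack=90 B_seq=90 B_ack=1097
After event 4: A_seq=1465 A_ack=213 B_seq=213 B_ack=1097

1465 213 213 1097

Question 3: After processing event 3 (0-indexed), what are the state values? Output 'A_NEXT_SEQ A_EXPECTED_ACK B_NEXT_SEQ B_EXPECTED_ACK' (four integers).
After event 0: A_seq=1097 A_ack=0 B_seq=0 B_ack=1097
After event 1: A_seq=1283 A_ack=0 B_seq=0 B_ack=1097
After event 2: A_seq=1465 A_ack=0 B_seq=0 B_ack=1097
After event 3: A_seq=1465 A_ack=90 B_seq=90 B_ack=1097

1465 90 90 1097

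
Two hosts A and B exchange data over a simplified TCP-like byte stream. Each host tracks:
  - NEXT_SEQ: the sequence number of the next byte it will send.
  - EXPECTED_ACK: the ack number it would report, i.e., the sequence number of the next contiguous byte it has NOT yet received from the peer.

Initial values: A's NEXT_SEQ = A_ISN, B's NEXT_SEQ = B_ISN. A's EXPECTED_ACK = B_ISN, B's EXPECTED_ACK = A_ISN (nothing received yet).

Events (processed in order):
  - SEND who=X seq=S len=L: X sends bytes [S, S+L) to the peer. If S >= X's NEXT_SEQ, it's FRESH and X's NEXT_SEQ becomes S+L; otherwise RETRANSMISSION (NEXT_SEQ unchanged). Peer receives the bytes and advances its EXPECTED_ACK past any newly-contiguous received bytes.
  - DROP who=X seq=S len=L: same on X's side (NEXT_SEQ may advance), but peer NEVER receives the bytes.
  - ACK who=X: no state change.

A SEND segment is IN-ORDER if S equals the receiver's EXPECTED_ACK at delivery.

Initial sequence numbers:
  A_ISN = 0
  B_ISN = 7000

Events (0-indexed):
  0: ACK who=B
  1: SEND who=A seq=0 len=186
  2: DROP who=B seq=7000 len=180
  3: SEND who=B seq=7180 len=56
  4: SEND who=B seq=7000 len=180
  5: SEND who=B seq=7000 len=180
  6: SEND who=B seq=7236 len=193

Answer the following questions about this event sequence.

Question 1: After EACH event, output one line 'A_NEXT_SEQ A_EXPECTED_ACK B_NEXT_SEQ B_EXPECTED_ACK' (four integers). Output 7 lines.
0 7000 7000 0
186 7000 7000 186
186 7000 7180 186
186 7000 7236 186
186 7236 7236 186
186 7236 7236 186
186 7429 7429 186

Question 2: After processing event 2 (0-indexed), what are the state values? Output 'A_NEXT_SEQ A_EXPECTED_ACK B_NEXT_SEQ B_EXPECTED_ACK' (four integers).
After event 0: A_seq=0 A_ack=7000 B_seq=7000 B_ack=0
After event 1: A_seq=186 A_ack=7000 B_seq=7000 B_ack=186
After event 2: A_seq=186 A_ack=7000 B_seq=7180 B_ack=186

186 7000 7180 186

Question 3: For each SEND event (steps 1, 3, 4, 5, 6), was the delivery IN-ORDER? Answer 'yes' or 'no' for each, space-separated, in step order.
Answer: yes no yes no yes

Derivation:
Step 1: SEND seq=0 -> in-order
Step 3: SEND seq=7180 -> out-of-order
Step 4: SEND seq=7000 -> in-order
Step 5: SEND seq=7000 -> out-of-order
Step 6: SEND seq=7236 -> in-order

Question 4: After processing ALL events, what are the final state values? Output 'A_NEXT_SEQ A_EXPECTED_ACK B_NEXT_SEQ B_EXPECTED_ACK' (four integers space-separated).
After event 0: A_seq=0 A_ack=7000 B_seq=7000 B_ack=0
After event 1: A_seq=186 A_ack=7000 B_seq=7000 B_ack=186
After event 2: A_seq=186 A_ack=7000 B_seq=7180 B_ack=186
After event 3: A_seq=186 A_ack=7000 B_seq=7236 B_ack=186
After event 4: A_seq=186 A_ack=7236 B_seq=7236 B_ack=186
After event 5: A_seq=186 A_ack=7236 B_seq=7236 B_ack=186
After event 6: A_seq=186 A_ack=7429 B_seq=7429 B_ack=186

Answer: 186 7429 7429 186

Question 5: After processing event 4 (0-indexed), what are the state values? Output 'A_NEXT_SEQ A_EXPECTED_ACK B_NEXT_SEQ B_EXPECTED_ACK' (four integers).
After event 0: A_seq=0 A_ack=7000 B_seq=7000 B_ack=0
After event 1: A_seq=186 A_ack=7000 B_seq=7000 B_ack=186
After event 2: A_seq=186 A_ack=7000 B_seq=7180 B_ack=186
After event 3: A_seq=186 A_ack=7000 B_seq=7236 B_ack=186
After event 4: A_seq=186 A_ack=7236 B_seq=7236 B_ack=186

186 7236 7236 186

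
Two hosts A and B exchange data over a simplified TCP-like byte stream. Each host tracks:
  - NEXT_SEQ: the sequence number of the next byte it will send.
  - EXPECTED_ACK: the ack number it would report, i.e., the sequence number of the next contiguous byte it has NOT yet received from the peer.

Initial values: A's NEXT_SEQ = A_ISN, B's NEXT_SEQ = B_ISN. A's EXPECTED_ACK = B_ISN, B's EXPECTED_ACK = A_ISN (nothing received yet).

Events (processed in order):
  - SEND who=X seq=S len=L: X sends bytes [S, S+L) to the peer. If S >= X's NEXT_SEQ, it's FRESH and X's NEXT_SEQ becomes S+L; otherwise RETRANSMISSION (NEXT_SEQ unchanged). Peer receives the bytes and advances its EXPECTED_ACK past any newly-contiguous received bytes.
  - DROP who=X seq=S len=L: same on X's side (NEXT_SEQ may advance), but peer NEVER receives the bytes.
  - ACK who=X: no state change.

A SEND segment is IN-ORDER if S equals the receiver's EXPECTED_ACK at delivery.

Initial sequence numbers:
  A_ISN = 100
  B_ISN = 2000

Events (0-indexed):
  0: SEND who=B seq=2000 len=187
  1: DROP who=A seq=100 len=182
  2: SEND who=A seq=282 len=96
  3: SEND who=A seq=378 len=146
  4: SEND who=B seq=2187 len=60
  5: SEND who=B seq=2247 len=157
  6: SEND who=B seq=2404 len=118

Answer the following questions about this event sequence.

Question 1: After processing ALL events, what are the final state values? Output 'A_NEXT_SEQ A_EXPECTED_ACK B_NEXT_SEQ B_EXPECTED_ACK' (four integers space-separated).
Answer: 524 2522 2522 100

Derivation:
After event 0: A_seq=100 A_ack=2187 B_seq=2187 B_ack=100
After event 1: A_seq=282 A_ack=2187 B_seq=2187 B_ack=100
After event 2: A_seq=378 A_ack=2187 B_seq=2187 B_ack=100
After event 3: A_seq=524 A_ack=2187 B_seq=2187 B_ack=100
After event 4: A_seq=524 A_ack=2247 B_seq=2247 B_ack=100
After event 5: A_seq=524 A_ack=2404 B_seq=2404 B_ack=100
After event 6: A_seq=524 A_ack=2522 B_seq=2522 B_ack=100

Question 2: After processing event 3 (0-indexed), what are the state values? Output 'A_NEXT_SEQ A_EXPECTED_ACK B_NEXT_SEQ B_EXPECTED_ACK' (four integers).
After event 0: A_seq=100 A_ack=2187 B_seq=2187 B_ack=100
After event 1: A_seq=282 A_ack=2187 B_seq=2187 B_ack=100
After event 2: A_seq=378 A_ack=2187 B_seq=2187 B_ack=100
After event 3: A_seq=524 A_ack=2187 B_seq=2187 B_ack=100

524 2187 2187 100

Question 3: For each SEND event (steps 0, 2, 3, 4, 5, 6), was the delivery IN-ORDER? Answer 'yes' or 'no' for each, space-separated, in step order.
Step 0: SEND seq=2000 -> in-order
Step 2: SEND seq=282 -> out-of-order
Step 3: SEND seq=378 -> out-of-order
Step 4: SEND seq=2187 -> in-order
Step 5: SEND seq=2247 -> in-order
Step 6: SEND seq=2404 -> in-order

Answer: yes no no yes yes yes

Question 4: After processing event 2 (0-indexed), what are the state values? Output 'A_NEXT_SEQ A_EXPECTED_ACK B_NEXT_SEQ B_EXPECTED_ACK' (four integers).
After event 0: A_seq=100 A_ack=2187 B_seq=2187 B_ack=100
After event 1: A_seq=282 A_ack=2187 B_seq=2187 B_ack=100
After event 2: A_seq=378 A_ack=2187 B_seq=2187 B_ack=100

378 2187 2187 100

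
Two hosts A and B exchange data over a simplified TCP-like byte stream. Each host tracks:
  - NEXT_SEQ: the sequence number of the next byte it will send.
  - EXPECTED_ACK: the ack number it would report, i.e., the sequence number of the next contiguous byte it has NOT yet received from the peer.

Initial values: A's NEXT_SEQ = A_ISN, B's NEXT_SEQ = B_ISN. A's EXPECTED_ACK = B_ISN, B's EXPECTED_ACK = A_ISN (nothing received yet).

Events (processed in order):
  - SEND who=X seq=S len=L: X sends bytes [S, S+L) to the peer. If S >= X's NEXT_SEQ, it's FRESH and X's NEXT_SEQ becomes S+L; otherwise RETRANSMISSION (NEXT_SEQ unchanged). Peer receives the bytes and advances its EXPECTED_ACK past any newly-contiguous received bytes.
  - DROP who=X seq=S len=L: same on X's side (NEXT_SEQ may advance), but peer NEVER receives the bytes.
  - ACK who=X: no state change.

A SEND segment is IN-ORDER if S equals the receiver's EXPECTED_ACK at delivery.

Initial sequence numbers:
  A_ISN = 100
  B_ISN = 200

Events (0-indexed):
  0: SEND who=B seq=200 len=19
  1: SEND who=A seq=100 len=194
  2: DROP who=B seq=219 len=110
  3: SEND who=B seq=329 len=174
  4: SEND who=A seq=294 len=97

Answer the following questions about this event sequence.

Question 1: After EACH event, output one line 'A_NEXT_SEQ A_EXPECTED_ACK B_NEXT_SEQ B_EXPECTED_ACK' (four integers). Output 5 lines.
100 219 219 100
294 219 219 294
294 219 329 294
294 219 503 294
391 219 503 391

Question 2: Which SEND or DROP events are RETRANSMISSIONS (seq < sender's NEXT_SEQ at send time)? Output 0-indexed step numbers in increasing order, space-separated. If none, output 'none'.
Step 0: SEND seq=200 -> fresh
Step 1: SEND seq=100 -> fresh
Step 2: DROP seq=219 -> fresh
Step 3: SEND seq=329 -> fresh
Step 4: SEND seq=294 -> fresh

Answer: none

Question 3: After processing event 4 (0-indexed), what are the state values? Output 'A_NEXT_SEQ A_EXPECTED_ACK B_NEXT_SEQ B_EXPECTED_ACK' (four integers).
After event 0: A_seq=100 A_ack=219 B_seq=219 B_ack=100
After event 1: A_seq=294 A_ack=219 B_seq=219 B_ack=294
After event 2: A_seq=294 A_ack=219 B_seq=329 B_ack=294
After event 3: A_seq=294 A_ack=219 B_seq=503 B_ack=294
After event 4: A_seq=391 A_ack=219 B_seq=503 B_ack=391

391 219 503 391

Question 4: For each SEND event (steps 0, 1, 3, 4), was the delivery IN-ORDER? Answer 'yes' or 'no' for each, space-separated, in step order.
Step 0: SEND seq=200 -> in-order
Step 1: SEND seq=100 -> in-order
Step 3: SEND seq=329 -> out-of-order
Step 4: SEND seq=294 -> in-order

Answer: yes yes no yes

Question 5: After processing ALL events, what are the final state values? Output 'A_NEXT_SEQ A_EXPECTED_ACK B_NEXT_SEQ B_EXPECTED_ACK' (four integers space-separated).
After event 0: A_seq=100 A_ack=219 B_seq=219 B_ack=100
After event 1: A_seq=294 A_ack=219 B_seq=219 B_ack=294
After event 2: A_seq=294 A_ack=219 B_seq=329 B_ack=294
After event 3: A_seq=294 A_ack=219 B_seq=503 B_ack=294
After event 4: A_seq=391 A_ack=219 B_seq=503 B_ack=391

Answer: 391 219 503 391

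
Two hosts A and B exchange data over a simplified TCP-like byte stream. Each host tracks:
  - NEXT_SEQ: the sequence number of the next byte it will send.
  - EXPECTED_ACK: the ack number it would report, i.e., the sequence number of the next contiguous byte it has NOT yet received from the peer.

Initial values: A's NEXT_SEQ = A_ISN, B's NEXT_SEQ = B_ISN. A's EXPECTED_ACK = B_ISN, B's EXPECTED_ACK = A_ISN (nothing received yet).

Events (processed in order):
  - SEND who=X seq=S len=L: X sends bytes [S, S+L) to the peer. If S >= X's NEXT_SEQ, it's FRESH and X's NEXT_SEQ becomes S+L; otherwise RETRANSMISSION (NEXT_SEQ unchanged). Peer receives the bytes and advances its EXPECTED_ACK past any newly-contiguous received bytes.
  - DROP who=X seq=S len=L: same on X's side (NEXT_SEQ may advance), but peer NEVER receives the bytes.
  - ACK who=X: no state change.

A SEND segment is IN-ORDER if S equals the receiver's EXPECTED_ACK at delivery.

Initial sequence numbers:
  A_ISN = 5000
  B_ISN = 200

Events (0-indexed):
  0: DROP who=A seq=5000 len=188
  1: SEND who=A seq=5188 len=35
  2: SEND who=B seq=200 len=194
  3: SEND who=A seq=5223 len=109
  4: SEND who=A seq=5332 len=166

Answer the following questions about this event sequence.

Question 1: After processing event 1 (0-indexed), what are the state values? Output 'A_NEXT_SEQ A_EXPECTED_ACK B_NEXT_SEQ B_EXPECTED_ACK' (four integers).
After event 0: A_seq=5188 A_ack=200 B_seq=200 B_ack=5000
After event 1: A_seq=5223 A_ack=200 B_seq=200 B_ack=5000

5223 200 200 5000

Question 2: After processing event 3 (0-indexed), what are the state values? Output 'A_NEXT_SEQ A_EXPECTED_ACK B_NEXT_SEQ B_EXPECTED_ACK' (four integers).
After event 0: A_seq=5188 A_ack=200 B_seq=200 B_ack=5000
After event 1: A_seq=5223 A_ack=200 B_seq=200 B_ack=5000
After event 2: A_seq=5223 A_ack=394 B_seq=394 B_ack=5000
After event 3: A_seq=5332 A_ack=394 B_seq=394 B_ack=5000

5332 394 394 5000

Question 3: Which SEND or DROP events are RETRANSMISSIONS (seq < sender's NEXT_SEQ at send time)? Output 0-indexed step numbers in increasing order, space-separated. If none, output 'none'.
Answer: none

Derivation:
Step 0: DROP seq=5000 -> fresh
Step 1: SEND seq=5188 -> fresh
Step 2: SEND seq=200 -> fresh
Step 3: SEND seq=5223 -> fresh
Step 4: SEND seq=5332 -> fresh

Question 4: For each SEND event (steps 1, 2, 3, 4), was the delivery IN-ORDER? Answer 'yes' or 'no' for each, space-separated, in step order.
Step 1: SEND seq=5188 -> out-of-order
Step 2: SEND seq=200 -> in-order
Step 3: SEND seq=5223 -> out-of-order
Step 4: SEND seq=5332 -> out-of-order

Answer: no yes no no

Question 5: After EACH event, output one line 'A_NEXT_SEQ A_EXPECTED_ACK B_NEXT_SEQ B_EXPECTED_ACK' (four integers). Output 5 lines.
5188 200 200 5000
5223 200 200 5000
5223 394 394 5000
5332 394 394 5000
5498 394 394 5000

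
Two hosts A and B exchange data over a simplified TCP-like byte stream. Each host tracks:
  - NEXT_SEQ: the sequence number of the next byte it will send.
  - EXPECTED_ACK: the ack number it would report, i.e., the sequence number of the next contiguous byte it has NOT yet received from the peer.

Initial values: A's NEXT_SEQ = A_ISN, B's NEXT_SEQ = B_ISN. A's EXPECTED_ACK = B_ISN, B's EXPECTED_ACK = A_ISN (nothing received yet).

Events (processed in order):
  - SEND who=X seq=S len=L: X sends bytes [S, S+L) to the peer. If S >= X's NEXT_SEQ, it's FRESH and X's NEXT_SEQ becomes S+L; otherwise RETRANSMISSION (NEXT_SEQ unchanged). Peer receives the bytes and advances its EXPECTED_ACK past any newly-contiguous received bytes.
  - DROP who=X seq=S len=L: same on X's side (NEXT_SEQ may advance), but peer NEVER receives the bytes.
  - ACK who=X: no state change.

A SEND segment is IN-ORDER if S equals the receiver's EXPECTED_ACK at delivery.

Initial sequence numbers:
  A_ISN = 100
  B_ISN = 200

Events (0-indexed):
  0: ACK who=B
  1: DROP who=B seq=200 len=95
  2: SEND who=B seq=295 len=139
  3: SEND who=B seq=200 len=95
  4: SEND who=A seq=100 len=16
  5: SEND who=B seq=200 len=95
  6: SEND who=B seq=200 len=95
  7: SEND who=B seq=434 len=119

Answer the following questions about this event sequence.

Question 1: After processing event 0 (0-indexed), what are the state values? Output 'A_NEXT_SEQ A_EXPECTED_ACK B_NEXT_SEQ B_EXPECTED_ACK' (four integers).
After event 0: A_seq=100 A_ack=200 B_seq=200 B_ack=100

100 200 200 100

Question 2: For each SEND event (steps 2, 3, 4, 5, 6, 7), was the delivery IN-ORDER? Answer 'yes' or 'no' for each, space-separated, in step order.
Step 2: SEND seq=295 -> out-of-order
Step 3: SEND seq=200 -> in-order
Step 4: SEND seq=100 -> in-order
Step 5: SEND seq=200 -> out-of-order
Step 6: SEND seq=200 -> out-of-order
Step 7: SEND seq=434 -> in-order

Answer: no yes yes no no yes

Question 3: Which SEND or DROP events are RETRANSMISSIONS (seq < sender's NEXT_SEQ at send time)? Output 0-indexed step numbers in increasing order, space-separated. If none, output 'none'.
Step 1: DROP seq=200 -> fresh
Step 2: SEND seq=295 -> fresh
Step 3: SEND seq=200 -> retransmit
Step 4: SEND seq=100 -> fresh
Step 5: SEND seq=200 -> retransmit
Step 6: SEND seq=200 -> retransmit
Step 7: SEND seq=434 -> fresh

Answer: 3 5 6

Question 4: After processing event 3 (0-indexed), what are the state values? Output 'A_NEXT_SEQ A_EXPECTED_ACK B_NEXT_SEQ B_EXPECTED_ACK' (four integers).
After event 0: A_seq=100 A_ack=200 B_seq=200 B_ack=100
After event 1: A_seq=100 A_ack=200 B_seq=295 B_ack=100
After event 2: A_seq=100 A_ack=200 B_seq=434 B_ack=100
After event 3: A_seq=100 A_ack=434 B_seq=434 B_ack=100

100 434 434 100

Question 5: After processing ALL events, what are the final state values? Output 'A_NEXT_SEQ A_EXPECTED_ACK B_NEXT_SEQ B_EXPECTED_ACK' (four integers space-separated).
Answer: 116 553 553 116

Derivation:
After event 0: A_seq=100 A_ack=200 B_seq=200 B_ack=100
After event 1: A_seq=100 A_ack=200 B_seq=295 B_ack=100
After event 2: A_seq=100 A_ack=200 B_seq=434 B_ack=100
After event 3: A_seq=100 A_ack=434 B_seq=434 B_ack=100
After event 4: A_seq=116 A_ack=434 B_seq=434 B_ack=116
After event 5: A_seq=116 A_ack=434 B_seq=434 B_ack=116
After event 6: A_seq=116 A_ack=434 B_seq=434 B_ack=116
After event 7: A_seq=116 A_ack=553 B_seq=553 B_ack=116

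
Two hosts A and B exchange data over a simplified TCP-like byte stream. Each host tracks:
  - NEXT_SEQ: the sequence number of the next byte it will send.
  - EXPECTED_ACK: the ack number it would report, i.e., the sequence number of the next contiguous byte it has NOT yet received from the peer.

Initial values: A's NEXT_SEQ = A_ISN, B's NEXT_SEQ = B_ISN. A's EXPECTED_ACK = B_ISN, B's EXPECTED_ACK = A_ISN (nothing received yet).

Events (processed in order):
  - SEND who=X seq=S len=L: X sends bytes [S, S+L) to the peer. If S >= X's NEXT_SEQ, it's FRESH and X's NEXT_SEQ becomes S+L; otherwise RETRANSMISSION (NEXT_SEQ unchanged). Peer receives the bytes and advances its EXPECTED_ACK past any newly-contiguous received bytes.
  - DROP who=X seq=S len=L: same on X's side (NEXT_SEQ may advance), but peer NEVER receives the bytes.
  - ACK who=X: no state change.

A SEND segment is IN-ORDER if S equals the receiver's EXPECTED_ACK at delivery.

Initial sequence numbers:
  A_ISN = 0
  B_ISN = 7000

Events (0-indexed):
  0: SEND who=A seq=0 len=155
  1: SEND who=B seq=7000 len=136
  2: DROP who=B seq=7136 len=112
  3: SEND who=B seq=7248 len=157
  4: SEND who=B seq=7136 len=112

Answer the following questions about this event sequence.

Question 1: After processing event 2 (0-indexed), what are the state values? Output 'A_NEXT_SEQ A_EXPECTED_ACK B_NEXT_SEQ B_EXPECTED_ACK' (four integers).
After event 0: A_seq=155 A_ack=7000 B_seq=7000 B_ack=155
After event 1: A_seq=155 A_ack=7136 B_seq=7136 B_ack=155
After event 2: A_seq=155 A_ack=7136 B_seq=7248 B_ack=155

155 7136 7248 155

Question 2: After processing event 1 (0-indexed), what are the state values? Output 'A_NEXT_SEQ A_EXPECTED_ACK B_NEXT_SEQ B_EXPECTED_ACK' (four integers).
After event 0: A_seq=155 A_ack=7000 B_seq=7000 B_ack=155
After event 1: A_seq=155 A_ack=7136 B_seq=7136 B_ack=155

155 7136 7136 155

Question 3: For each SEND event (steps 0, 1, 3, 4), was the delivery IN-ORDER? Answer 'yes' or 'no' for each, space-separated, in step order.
Step 0: SEND seq=0 -> in-order
Step 1: SEND seq=7000 -> in-order
Step 3: SEND seq=7248 -> out-of-order
Step 4: SEND seq=7136 -> in-order

Answer: yes yes no yes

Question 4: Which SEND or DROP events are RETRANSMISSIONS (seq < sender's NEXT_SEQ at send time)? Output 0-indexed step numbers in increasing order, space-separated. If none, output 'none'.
Answer: 4

Derivation:
Step 0: SEND seq=0 -> fresh
Step 1: SEND seq=7000 -> fresh
Step 2: DROP seq=7136 -> fresh
Step 3: SEND seq=7248 -> fresh
Step 4: SEND seq=7136 -> retransmit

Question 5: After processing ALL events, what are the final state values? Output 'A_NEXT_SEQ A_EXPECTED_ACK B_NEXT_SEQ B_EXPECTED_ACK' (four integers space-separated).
After event 0: A_seq=155 A_ack=7000 B_seq=7000 B_ack=155
After event 1: A_seq=155 A_ack=7136 B_seq=7136 B_ack=155
After event 2: A_seq=155 A_ack=7136 B_seq=7248 B_ack=155
After event 3: A_seq=155 A_ack=7136 B_seq=7405 B_ack=155
After event 4: A_seq=155 A_ack=7405 B_seq=7405 B_ack=155

Answer: 155 7405 7405 155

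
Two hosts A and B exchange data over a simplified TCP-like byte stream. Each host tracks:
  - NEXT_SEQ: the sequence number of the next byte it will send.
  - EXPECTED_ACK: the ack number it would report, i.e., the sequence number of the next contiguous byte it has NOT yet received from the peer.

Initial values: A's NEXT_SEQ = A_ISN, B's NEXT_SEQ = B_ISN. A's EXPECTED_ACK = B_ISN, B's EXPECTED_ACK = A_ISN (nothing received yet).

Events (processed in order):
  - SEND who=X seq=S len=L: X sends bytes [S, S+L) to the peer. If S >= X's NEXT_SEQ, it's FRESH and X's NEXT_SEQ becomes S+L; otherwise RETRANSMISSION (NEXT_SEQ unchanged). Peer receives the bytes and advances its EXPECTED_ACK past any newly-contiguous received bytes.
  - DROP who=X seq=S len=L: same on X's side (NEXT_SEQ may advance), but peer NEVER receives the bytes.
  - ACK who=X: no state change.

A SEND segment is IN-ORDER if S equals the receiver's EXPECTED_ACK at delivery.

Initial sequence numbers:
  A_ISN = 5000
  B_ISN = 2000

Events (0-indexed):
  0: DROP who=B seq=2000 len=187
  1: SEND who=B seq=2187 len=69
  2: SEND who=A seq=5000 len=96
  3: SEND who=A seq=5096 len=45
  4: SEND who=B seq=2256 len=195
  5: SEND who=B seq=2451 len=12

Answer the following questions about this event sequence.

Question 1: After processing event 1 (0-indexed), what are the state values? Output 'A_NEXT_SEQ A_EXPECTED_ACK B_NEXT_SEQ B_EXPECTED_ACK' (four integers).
After event 0: A_seq=5000 A_ack=2000 B_seq=2187 B_ack=5000
After event 1: A_seq=5000 A_ack=2000 B_seq=2256 B_ack=5000

5000 2000 2256 5000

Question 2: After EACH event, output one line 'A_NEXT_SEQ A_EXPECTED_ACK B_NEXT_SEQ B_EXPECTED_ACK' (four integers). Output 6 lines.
5000 2000 2187 5000
5000 2000 2256 5000
5096 2000 2256 5096
5141 2000 2256 5141
5141 2000 2451 5141
5141 2000 2463 5141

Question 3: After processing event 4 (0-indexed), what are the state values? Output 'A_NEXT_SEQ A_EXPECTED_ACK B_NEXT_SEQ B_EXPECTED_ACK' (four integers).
After event 0: A_seq=5000 A_ack=2000 B_seq=2187 B_ack=5000
After event 1: A_seq=5000 A_ack=2000 B_seq=2256 B_ack=5000
After event 2: A_seq=5096 A_ack=2000 B_seq=2256 B_ack=5096
After event 3: A_seq=5141 A_ack=2000 B_seq=2256 B_ack=5141
After event 4: A_seq=5141 A_ack=2000 B_seq=2451 B_ack=5141

5141 2000 2451 5141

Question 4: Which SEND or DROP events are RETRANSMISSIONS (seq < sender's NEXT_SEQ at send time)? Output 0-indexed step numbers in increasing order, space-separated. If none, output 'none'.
Step 0: DROP seq=2000 -> fresh
Step 1: SEND seq=2187 -> fresh
Step 2: SEND seq=5000 -> fresh
Step 3: SEND seq=5096 -> fresh
Step 4: SEND seq=2256 -> fresh
Step 5: SEND seq=2451 -> fresh

Answer: none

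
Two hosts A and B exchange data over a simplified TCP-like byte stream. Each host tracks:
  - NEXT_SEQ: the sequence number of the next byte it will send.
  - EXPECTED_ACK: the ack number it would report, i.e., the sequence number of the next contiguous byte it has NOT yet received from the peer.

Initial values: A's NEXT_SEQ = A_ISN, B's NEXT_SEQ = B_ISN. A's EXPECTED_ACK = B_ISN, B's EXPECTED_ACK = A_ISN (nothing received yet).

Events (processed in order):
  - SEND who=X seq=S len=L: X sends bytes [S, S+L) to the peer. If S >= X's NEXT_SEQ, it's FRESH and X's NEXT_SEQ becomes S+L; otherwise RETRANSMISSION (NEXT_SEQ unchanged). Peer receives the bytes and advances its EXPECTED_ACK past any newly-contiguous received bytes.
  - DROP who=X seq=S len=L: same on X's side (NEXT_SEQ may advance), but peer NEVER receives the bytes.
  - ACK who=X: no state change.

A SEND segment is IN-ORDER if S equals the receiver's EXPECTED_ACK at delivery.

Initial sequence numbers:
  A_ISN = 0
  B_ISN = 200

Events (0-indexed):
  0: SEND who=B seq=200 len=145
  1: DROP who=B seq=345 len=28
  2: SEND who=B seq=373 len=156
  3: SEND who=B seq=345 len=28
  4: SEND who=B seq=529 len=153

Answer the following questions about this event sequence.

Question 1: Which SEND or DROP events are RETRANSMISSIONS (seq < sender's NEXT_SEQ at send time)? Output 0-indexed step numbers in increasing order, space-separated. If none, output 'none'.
Answer: 3

Derivation:
Step 0: SEND seq=200 -> fresh
Step 1: DROP seq=345 -> fresh
Step 2: SEND seq=373 -> fresh
Step 3: SEND seq=345 -> retransmit
Step 4: SEND seq=529 -> fresh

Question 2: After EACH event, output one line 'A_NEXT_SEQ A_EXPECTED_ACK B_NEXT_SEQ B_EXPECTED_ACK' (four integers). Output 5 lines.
0 345 345 0
0 345 373 0
0 345 529 0
0 529 529 0
0 682 682 0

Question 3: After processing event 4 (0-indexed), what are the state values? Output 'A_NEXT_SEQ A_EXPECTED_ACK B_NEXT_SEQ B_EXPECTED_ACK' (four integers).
After event 0: A_seq=0 A_ack=345 B_seq=345 B_ack=0
After event 1: A_seq=0 A_ack=345 B_seq=373 B_ack=0
After event 2: A_seq=0 A_ack=345 B_seq=529 B_ack=0
After event 3: A_seq=0 A_ack=529 B_seq=529 B_ack=0
After event 4: A_seq=0 A_ack=682 B_seq=682 B_ack=0

0 682 682 0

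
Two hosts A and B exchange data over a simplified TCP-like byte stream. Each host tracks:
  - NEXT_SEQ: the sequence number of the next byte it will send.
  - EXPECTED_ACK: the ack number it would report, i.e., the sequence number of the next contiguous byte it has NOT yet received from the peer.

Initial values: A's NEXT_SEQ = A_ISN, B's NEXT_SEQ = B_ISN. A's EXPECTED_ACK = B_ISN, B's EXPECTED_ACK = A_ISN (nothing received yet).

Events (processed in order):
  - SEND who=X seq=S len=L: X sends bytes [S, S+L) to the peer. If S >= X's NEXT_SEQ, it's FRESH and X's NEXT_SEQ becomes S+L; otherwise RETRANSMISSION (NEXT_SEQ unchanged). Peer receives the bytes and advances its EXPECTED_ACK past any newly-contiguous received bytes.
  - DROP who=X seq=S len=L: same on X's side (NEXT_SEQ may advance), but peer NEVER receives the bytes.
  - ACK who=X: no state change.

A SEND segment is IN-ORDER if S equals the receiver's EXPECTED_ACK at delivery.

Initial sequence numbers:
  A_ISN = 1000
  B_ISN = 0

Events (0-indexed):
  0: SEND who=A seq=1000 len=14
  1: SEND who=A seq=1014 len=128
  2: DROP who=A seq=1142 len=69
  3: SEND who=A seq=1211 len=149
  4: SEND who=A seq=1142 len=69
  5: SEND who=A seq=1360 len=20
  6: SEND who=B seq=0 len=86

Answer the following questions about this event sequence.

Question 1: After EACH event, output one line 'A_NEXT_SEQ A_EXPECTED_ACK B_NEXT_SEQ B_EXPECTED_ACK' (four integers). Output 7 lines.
1014 0 0 1014
1142 0 0 1142
1211 0 0 1142
1360 0 0 1142
1360 0 0 1360
1380 0 0 1380
1380 86 86 1380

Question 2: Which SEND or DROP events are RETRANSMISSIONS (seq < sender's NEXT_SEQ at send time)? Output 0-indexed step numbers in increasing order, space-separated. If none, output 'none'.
Step 0: SEND seq=1000 -> fresh
Step 1: SEND seq=1014 -> fresh
Step 2: DROP seq=1142 -> fresh
Step 3: SEND seq=1211 -> fresh
Step 4: SEND seq=1142 -> retransmit
Step 5: SEND seq=1360 -> fresh
Step 6: SEND seq=0 -> fresh

Answer: 4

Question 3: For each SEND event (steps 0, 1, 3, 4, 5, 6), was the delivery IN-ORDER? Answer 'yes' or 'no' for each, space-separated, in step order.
Answer: yes yes no yes yes yes

Derivation:
Step 0: SEND seq=1000 -> in-order
Step 1: SEND seq=1014 -> in-order
Step 3: SEND seq=1211 -> out-of-order
Step 4: SEND seq=1142 -> in-order
Step 5: SEND seq=1360 -> in-order
Step 6: SEND seq=0 -> in-order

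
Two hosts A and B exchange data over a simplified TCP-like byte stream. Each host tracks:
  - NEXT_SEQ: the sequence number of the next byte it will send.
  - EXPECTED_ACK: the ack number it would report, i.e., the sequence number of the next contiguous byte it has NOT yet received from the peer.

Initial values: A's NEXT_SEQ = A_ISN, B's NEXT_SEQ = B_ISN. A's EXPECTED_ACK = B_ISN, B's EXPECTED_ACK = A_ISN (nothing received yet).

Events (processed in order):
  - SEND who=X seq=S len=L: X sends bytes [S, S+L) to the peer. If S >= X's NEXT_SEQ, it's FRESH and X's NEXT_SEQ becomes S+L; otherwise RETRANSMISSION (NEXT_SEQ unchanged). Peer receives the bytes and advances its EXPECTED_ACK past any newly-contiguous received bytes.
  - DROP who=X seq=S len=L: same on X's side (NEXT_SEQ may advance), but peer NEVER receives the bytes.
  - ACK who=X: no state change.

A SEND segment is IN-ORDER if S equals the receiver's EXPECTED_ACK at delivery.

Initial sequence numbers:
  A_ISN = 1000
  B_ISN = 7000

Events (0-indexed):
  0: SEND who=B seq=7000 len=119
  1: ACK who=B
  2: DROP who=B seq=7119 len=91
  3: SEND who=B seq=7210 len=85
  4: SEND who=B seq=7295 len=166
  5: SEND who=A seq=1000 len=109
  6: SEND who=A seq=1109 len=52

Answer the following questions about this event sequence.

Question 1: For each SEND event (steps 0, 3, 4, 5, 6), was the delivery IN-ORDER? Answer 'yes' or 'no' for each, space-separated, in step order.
Answer: yes no no yes yes

Derivation:
Step 0: SEND seq=7000 -> in-order
Step 3: SEND seq=7210 -> out-of-order
Step 4: SEND seq=7295 -> out-of-order
Step 5: SEND seq=1000 -> in-order
Step 6: SEND seq=1109 -> in-order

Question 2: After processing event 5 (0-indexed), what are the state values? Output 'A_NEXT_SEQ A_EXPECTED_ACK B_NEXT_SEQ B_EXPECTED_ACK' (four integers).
After event 0: A_seq=1000 A_ack=7119 B_seq=7119 B_ack=1000
After event 1: A_seq=1000 A_ack=7119 B_seq=7119 B_ack=1000
After event 2: A_seq=1000 A_ack=7119 B_seq=7210 B_ack=1000
After event 3: A_seq=1000 A_ack=7119 B_seq=7295 B_ack=1000
After event 4: A_seq=1000 A_ack=7119 B_seq=7461 B_ack=1000
After event 5: A_seq=1109 A_ack=7119 B_seq=7461 B_ack=1109

1109 7119 7461 1109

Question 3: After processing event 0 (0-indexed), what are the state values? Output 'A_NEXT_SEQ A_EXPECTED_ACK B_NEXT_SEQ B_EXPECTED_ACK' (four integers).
After event 0: A_seq=1000 A_ack=7119 B_seq=7119 B_ack=1000

1000 7119 7119 1000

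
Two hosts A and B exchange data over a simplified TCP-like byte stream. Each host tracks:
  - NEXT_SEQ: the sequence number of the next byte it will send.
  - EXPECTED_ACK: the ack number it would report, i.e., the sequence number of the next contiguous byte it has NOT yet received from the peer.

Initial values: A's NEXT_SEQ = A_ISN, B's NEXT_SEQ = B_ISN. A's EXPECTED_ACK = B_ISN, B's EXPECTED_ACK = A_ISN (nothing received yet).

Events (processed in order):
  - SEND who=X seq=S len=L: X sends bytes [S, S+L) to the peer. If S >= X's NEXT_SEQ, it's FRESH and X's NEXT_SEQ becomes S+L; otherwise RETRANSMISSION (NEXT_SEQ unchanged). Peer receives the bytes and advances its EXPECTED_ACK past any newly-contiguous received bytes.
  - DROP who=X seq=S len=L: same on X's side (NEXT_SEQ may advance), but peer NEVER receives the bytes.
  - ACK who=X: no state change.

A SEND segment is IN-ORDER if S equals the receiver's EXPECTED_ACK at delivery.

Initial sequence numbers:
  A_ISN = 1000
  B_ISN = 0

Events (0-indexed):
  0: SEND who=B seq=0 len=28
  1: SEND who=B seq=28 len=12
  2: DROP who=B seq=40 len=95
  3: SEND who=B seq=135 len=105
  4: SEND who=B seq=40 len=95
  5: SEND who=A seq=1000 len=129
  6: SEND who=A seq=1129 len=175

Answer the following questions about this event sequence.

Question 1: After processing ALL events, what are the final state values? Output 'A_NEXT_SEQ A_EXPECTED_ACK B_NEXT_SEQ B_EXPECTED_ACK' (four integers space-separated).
Answer: 1304 240 240 1304

Derivation:
After event 0: A_seq=1000 A_ack=28 B_seq=28 B_ack=1000
After event 1: A_seq=1000 A_ack=40 B_seq=40 B_ack=1000
After event 2: A_seq=1000 A_ack=40 B_seq=135 B_ack=1000
After event 3: A_seq=1000 A_ack=40 B_seq=240 B_ack=1000
After event 4: A_seq=1000 A_ack=240 B_seq=240 B_ack=1000
After event 5: A_seq=1129 A_ack=240 B_seq=240 B_ack=1129
After event 6: A_seq=1304 A_ack=240 B_seq=240 B_ack=1304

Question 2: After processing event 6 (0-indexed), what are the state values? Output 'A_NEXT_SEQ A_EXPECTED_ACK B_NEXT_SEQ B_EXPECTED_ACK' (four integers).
After event 0: A_seq=1000 A_ack=28 B_seq=28 B_ack=1000
After event 1: A_seq=1000 A_ack=40 B_seq=40 B_ack=1000
After event 2: A_seq=1000 A_ack=40 B_seq=135 B_ack=1000
After event 3: A_seq=1000 A_ack=40 B_seq=240 B_ack=1000
After event 4: A_seq=1000 A_ack=240 B_seq=240 B_ack=1000
After event 5: A_seq=1129 A_ack=240 B_seq=240 B_ack=1129
After event 6: A_seq=1304 A_ack=240 B_seq=240 B_ack=1304

1304 240 240 1304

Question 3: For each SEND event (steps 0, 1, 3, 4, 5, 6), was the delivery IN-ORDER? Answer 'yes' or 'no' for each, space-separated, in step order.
Step 0: SEND seq=0 -> in-order
Step 1: SEND seq=28 -> in-order
Step 3: SEND seq=135 -> out-of-order
Step 4: SEND seq=40 -> in-order
Step 5: SEND seq=1000 -> in-order
Step 6: SEND seq=1129 -> in-order

Answer: yes yes no yes yes yes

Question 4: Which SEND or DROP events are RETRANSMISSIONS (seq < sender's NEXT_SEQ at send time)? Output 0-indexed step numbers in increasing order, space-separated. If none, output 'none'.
Answer: 4

Derivation:
Step 0: SEND seq=0 -> fresh
Step 1: SEND seq=28 -> fresh
Step 2: DROP seq=40 -> fresh
Step 3: SEND seq=135 -> fresh
Step 4: SEND seq=40 -> retransmit
Step 5: SEND seq=1000 -> fresh
Step 6: SEND seq=1129 -> fresh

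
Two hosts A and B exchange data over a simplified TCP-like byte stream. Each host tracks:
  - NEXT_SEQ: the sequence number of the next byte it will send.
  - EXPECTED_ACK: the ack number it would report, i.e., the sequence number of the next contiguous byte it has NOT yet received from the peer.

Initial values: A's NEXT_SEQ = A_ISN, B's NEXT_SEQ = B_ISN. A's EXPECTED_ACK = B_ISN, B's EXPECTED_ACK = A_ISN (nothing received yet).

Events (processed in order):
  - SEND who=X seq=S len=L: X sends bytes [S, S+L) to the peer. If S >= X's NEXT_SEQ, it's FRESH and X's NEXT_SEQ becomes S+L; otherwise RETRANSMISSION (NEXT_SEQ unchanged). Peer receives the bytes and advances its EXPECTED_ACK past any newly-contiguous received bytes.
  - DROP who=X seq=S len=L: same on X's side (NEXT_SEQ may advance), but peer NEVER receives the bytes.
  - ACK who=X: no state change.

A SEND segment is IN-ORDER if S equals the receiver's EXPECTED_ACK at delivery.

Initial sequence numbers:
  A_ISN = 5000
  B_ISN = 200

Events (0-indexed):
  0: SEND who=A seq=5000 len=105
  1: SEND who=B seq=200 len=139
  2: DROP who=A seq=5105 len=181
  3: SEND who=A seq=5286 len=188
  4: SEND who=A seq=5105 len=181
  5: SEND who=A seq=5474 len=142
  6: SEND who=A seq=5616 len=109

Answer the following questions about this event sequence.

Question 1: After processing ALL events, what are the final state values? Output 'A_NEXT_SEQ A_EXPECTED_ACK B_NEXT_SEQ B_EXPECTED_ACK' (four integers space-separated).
Answer: 5725 339 339 5725

Derivation:
After event 0: A_seq=5105 A_ack=200 B_seq=200 B_ack=5105
After event 1: A_seq=5105 A_ack=339 B_seq=339 B_ack=5105
After event 2: A_seq=5286 A_ack=339 B_seq=339 B_ack=5105
After event 3: A_seq=5474 A_ack=339 B_seq=339 B_ack=5105
After event 4: A_seq=5474 A_ack=339 B_seq=339 B_ack=5474
After event 5: A_seq=5616 A_ack=339 B_seq=339 B_ack=5616
After event 6: A_seq=5725 A_ack=339 B_seq=339 B_ack=5725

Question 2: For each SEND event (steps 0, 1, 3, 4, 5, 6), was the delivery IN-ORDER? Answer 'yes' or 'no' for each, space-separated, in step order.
Answer: yes yes no yes yes yes

Derivation:
Step 0: SEND seq=5000 -> in-order
Step 1: SEND seq=200 -> in-order
Step 3: SEND seq=5286 -> out-of-order
Step 4: SEND seq=5105 -> in-order
Step 5: SEND seq=5474 -> in-order
Step 6: SEND seq=5616 -> in-order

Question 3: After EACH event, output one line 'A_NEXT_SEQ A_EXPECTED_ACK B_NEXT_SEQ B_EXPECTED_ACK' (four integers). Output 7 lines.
5105 200 200 5105
5105 339 339 5105
5286 339 339 5105
5474 339 339 5105
5474 339 339 5474
5616 339 339 5616
5725 339 339 5725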